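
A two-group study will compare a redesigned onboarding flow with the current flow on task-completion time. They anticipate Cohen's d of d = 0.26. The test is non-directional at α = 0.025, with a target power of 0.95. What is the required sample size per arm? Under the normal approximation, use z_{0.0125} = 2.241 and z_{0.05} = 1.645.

n = 447 per group

For two independent groups with equal n: n = 2·((z_{α/2} + z_β) / d)².
z_{α/2} + z_β = 2.241 + 1.645 = 3.886.
n = 2 × (3.886 / 0.26)² = 2 × 14.946² = 2 × 223.39 = 446.8.
Round up to the next whole participant.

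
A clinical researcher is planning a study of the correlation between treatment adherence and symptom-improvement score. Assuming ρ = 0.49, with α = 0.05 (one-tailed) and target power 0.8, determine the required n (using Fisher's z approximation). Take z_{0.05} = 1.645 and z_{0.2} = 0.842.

Fisher's z: C = ½·ln((1+r)/(1−r)) = ½·ln(2.9216) = 0.5361.
n = ((z_{α} + z_β)/C)² + 3.
(1.645 + 0.842) / 0.5361 = 2.487 / 0.5361 = 4.639.
n = 4.639² + 3 = 21.52 + 3 = 24.5.
Round up.

n = 25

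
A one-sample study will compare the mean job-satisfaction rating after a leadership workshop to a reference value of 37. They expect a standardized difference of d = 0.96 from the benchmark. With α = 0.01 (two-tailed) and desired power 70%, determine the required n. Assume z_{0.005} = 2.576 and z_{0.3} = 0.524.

n = 11

For a one-sample test: n = ((z_{α/2} + z_β) / d)².
z_{α/2} + z_β = 2.576 + 0.524 = 3.100.
n = (3.100 / 0.96)² = 3.229² = 10.43.
Round up.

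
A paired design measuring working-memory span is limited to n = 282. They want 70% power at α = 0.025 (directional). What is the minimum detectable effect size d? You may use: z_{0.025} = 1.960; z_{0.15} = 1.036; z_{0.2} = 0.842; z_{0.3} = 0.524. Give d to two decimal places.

For a single sample (or paired design) of n = 282: d_min = (z_{α} + z_β)/√n.
z-sum = 1.960 + 0.524 = 2.484.
d_min = 2.484 / √282 = 2.484 / 16.793 = 0.148.

d_min ≈ 0.15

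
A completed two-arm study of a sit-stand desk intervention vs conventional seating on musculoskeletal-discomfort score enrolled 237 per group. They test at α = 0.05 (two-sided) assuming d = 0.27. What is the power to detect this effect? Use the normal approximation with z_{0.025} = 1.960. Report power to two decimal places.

For two equal groups, power = Φ(d·√(n/2) − z_{α/2}).
d·√(n/2) = 0.27 × √(237/2) = 0.27 × 10.886 = 2.939.
z_β = 2.939 − 1.960 = 0.979.
Power = Φ(0.979) = 0.836.

power ≈ 0.84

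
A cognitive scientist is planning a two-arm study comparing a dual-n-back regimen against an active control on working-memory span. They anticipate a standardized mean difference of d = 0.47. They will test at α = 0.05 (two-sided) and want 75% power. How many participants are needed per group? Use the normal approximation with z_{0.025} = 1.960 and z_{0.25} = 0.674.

n = 63 per group

For two independent groups with equal n: n = 2·((z_{α/2} + z_β) / d)².
z_{α/2} + z_β = 1.960 + 0.674 = 2.634.
n = 2 × (2.634 / 0.47)² = 2 × 5.604² = 2 × 31.41 = 62.8.
Round up to the next whole participant.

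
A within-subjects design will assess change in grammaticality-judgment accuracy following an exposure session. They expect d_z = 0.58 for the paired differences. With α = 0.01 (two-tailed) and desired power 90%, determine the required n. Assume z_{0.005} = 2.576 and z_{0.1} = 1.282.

For a paired (one-sample on differences) test: n = ((z_{α/2} + z_β) / d)².
z_{α/2} + z_β = 2.576 + 1.282 = 3.858.
n = (3.858 / 0.58)² = 6.652² = 44.25.
Round up.

n = 45 pairs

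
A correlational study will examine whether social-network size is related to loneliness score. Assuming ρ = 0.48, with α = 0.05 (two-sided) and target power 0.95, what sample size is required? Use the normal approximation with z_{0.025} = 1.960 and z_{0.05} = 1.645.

n = 51

Fisher's z: C = ½·ln((1+r)/(1−r)) = ½·ln(2.8462) = 0.5230.
n = ((z_{α/2} + z_β)/C)² + 3.
(1.960 + 1.645) / 0.5230 = 3.605 / 0.5230 = 6.893.
n = 6.893² + 3 = 47.51 + 3 = 50.5.
Round up.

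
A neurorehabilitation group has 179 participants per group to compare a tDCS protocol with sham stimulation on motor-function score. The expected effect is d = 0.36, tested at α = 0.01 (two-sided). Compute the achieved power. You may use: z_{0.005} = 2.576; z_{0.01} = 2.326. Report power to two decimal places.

For two equal groups, power = Φ(d·√(n/2) − z_{α/2}).
d·√(n/2) = 0.36 × √(179/2) = 0.36 × 9.460 = 3.406.
z_β = 3.406 − 2.576 = 0.830.
Power = Φ(0.830) = 0.797.

power ≈ 0.80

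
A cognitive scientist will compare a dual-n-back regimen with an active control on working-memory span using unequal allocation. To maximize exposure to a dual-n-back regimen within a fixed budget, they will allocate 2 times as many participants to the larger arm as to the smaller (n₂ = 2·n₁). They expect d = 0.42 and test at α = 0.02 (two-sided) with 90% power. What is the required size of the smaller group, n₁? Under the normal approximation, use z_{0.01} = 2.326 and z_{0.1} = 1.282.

n₁ = 111

With allocation ratio k = n₂/n₁ = 2, Var(x̄₁−x̄₂) = σ²(1/n₁ + 1/(k·n₁)) = σ²·(k+1)/(k·n₁).
So n₁ = (1 + 1/k)·((z_{α/2} + z_β)/d)² = 1.500 × (3.608/0.42)².
n₁ = 1.500 × 73.80 = 110.7.
Round up: n₁ = 111, giving n₂ = 2 × 111 = 222.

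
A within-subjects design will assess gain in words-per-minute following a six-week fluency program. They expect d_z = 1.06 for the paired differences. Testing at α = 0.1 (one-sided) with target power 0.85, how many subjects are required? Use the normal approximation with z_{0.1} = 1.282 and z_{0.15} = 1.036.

For a paired (one-sample on differences) test: n = ((z_{α} + z_β) / d)².
z_{α} + z_β = 1.282 + 1.036 = 2.318.
n = (2.318 / 1.06)² = 2.187² = 4.78.
Round up.

n = 5 pairs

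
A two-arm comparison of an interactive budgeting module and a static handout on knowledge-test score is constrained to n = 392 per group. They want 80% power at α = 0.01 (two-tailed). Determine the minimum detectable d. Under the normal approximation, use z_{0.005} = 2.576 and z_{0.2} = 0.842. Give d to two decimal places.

For two independent groups of n = 392 each: d_min = (z_{α/2} + z_β)·√(2/n).
z-sum = 2.576 + 0.842 = 3.418.
d_min = 3.418 × √(2/392) = 3.418 × 0.0714 = 0.244.

d_min ≈ 0.24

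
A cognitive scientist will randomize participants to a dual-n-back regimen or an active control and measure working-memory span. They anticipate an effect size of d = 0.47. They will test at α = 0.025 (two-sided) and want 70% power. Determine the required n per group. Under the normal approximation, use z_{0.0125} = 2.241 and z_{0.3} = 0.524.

For two independent groups with equal n: n = 2·((z_{α/2} + z_β) / d)².
z_{α/2} + z_β = 2.241 + 0.524 = 2.765.
n = 2 × (2.765 / 0.47)² = 2 × 5.883² = 2 × 34.61 = 69.2.
Round up to the next whole participant.

n = 70 per group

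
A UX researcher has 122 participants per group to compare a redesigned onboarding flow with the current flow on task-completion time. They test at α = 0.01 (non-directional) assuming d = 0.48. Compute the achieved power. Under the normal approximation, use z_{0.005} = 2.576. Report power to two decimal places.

For two equal groups, power = Φ(d·√(n/2) − z_{α/2}).
d·√(n/2) = 0.48 × √(122/2) = 0.48 × 7.810 = 3.749.
z_β = 3.749 − 2.576 = 1.173.
Power = Φ(1.173) = 0.880.

power ≈ 0.88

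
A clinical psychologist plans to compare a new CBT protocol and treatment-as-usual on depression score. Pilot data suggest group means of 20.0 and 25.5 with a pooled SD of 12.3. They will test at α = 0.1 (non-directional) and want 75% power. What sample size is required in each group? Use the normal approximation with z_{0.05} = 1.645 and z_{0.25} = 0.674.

n = 54 per group

Cohen's d = |M₁ − M₂| / SD_pooled = |20.0 − 25.5| / 12.3 = 5.5 / 12.3 = 0.447.
For two independent groups with equal n: n = 2·((z_{α/2} + z_β) / d)².
z_{α/2} + z_β = 1.645 + 0.674 = 2.319.
n = 2 × (2.319 / 0.447)² = 2 × 5.188² = 2 × 26.91 = 53.8.
Round up to the next whole participant.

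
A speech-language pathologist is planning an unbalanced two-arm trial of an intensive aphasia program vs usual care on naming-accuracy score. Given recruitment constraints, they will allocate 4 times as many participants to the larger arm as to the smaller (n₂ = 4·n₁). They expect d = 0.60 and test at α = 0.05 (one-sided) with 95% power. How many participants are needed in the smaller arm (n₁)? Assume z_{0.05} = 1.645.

n₁ = 38

With allocation ratio k = n₂/n₁ = 4, Var(x̄₁−x̄₂) = σ²(1/n₁ + 1/(k·n₁)) = σ²·(k+1)/(k·n₁).
So n₁ = (1 + 1/k)·((z_{α} + z_β)/d)² = 1.250 × (3.290/0.60)².
n₁ = 1.250 × 30.07 = 37.6.
Round up: n₁ = 38, giving n₂ = 4 × 38 = 152.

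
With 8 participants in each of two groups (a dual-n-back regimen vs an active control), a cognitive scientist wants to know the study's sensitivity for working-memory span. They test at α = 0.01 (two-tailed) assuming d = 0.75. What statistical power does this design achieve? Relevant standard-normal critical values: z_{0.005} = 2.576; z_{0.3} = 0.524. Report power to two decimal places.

power ≈ 0.14

For two equal groups, power = Φ(d·√(n/2) − z_{α/2}).
d·√(n/2) = 0.75 × √(8/2) = 0.75 × 2.000 = 1.500.
z_β = 1.500 − 2.576 = -1.076.
Power = Φ(-1.076) = 0.141.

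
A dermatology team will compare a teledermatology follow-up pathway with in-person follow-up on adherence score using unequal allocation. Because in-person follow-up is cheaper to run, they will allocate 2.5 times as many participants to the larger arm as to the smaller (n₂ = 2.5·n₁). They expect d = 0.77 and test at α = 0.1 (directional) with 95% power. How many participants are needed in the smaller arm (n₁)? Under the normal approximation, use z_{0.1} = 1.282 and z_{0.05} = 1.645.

With allocation ratio k = n₂/n₁ = 2.5, Var(x̄₁−x̄₂) = σ²(1/n₁ + 1/(k·n₁)) = σ²·(k+1)/(k·n₁).
So n₁ = (1 + 1/k)·((z_{α} + z_β)/d)² = 1.400 × (2.927/0.77)².
n₁ = 1.400 × 14.45 = 20.2.
Round up: n₁ = 21, giving n₂ = ⌈2.5 × 21⌉ = ⌈52.5⌉ = 53.

n₁ = 21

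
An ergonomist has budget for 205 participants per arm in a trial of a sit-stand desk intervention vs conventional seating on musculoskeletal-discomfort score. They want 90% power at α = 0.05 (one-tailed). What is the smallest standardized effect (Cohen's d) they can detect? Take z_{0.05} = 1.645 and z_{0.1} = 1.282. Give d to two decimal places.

d_min ≈ 0.29

For two independent groups of n = 205 each: d_min = (z_{α} + z_β)·√(2/n).
z-sum = 1.645 + 1.282 = 2.927.
d_min = 2.927 × √(2/205) = 2.927 × 0.0988 = 0.289.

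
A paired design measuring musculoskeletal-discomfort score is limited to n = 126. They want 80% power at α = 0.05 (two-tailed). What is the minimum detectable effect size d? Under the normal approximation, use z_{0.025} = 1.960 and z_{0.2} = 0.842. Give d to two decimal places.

d_min ≈ 0.25

For a single sample (or paired design) of n = 126: d_min = (z_{α/2} + z_β)/√n.
z-sum = 1.960 + 0.842 = 2.802.
d_min = 2.802 / √126 = 2.802 / 11.225 = 0.250.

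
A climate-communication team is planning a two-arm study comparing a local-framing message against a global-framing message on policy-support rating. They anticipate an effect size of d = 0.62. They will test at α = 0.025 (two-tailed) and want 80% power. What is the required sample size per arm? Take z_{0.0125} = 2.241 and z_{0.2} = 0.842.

For two independent groups with equal n: n = 2·((z_{α/2} + z_β) / d)².
z_{α/2} + z_β = 2.241 + 0.842 = 3.083.
n = 2 × (3.083 / 0.62)² = 2 × 4.973² = 2 × 24.73 = 49.5.
Round up to the next whole participant.

n = 50 per group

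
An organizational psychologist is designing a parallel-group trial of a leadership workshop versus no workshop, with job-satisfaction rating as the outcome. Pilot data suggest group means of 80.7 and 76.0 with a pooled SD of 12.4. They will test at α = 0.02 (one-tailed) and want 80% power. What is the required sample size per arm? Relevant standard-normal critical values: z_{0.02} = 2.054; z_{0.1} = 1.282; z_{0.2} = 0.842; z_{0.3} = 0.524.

n = 117 per group

Cohen's d = |M₁ − M₂| / SD_pooled = |80.7 − 76.0| / 12.4 = 4.7 / 12.4 = 0.379.
For two independent groups with equal n: n = 2·((z_{α} + z_β) / d)².
z_{α} + z_β = 2.054 + 0.842 = 2.896.
n = 2 × (2.896 / 0.379)² = 2 × 7.641² = 2 × 58.39 = 116.8.
Round up to the next whole participant.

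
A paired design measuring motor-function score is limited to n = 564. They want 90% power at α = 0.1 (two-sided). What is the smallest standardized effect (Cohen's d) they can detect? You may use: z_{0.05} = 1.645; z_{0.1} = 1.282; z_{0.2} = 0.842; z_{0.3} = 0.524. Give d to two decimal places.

For a single sample (or paired design) of n = 564: d_min = (z_{α/2} + z_β)/√n.
z-sum = 1.645 + 1.282 = 2.927.
d_min = 2.927 / √564 = 2.927 / 23.749 = 0.123.

d_min ≈ 0.12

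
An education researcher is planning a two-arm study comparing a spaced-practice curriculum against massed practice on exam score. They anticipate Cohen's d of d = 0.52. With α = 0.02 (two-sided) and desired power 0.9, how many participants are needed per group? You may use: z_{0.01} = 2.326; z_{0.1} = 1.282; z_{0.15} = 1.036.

n = 97 per group

For two independent groups with equal n: n = 2·((z_{α/2} + z_β) / d)².
z_{α/2} + z_β = 2.326 + 1.282 = 3.608.
n = 2 × (3.608 / 0.52)² = 2 × 6.938² = 2 × 48.14 = 96.3.
Round up to the next whole participant.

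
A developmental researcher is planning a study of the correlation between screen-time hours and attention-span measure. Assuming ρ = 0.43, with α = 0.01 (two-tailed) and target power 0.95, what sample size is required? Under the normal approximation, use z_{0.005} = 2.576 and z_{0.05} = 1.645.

Fisher's z: C = ½·ln((1+r)/(1−r)) = ½·ln(2.5088) = 0.4599.
n = ((z_{α/2} + z_β)/C)² + 3.
(2.576 + 1.645) / 0.4599 = 4.221 / 0.4599 = 9.178.
n = 9.178² + 3 = 84.24 + 3 = 87.2.
Round up.

n = 88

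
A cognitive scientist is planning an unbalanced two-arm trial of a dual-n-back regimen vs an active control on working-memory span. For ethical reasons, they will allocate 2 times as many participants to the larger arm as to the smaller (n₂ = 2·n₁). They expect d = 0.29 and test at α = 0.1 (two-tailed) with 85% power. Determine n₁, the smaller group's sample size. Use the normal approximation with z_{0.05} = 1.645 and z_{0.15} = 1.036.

n₁ = 129

With allocation ratio k = n₂/n₁ = 2, Var(x̄₁−x̄₂) = σ²(1/n₁ + 1/(k·n₁)) = σ²·(k+1)/(k·n₁).
So n₁ = (1 + 1/k)·((z_{α/2} + z_β)/d)² = 1.500 × (2.681/0.29)².
n₁ = 1.500 × 85.47 = 128.2.
Round up: n₁ = 129, giving n₂ = 2 × 129 = 258.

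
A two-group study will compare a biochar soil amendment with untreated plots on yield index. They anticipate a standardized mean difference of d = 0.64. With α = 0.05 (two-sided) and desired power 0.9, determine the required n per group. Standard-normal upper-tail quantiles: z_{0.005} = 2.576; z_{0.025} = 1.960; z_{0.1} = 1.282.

n = 52 per group

For two independent groups with equal n: n = 2·((z_{α/2} + z_β) / d)².
z_{α/2} + z_β = 1.960 + 1.282 = 3.242.
n = 2 × (3.242 / 0.64)² = 2 × 5.066² = 2 × 25.66 = 51.3.
Round up to the next whole participant.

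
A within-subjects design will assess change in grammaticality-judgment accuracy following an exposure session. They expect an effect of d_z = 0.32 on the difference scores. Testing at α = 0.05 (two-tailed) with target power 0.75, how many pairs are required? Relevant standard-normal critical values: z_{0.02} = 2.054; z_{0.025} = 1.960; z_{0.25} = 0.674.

For a paired (one-sample on differences) test: n = ((z_{α/2} + z_β) / d)².
z_{α/2} + z_β = 1.960 + 0.674 = 2.634.
n = (2.634 / 0.32)² = 8.231² = 67.75.
Round up.

n = 68 pairs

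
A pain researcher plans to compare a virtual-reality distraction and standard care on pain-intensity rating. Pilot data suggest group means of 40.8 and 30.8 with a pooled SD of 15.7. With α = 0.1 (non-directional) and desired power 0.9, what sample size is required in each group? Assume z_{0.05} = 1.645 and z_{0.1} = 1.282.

Cohen's d = |M₁ − M₂| / SD_pooled = |40.8 − 30.8| / 15.7 = 10.0 / 15.7 = 0.637.
For two independent groups with equal n: n = 2·((z_{α/2} + z_β) / d)².
z_{α/2} + z_β = 1.645 + 1.282 = 2.927.
n = 2 × (2.927 / 0.637)² = 2 × 4.595² = 2 × 21.11 = 42.2.
Round up to the next whole participant.

n = 43 per group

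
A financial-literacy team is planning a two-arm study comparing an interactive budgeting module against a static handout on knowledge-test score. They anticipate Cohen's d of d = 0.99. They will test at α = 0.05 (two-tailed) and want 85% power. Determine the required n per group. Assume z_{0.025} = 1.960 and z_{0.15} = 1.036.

For two independent groups with equal n: n = 2·((z_{α/2} + z_β) / d)².
z_{α/2} + z_β = 1.960 + 1.036 = 2.996.
n = 2 × (2.996 / 0.99)² = 2 × 3.026² = 2 × 9.16 = 18.3.
Round up to the next whole participant.

n = 19 per group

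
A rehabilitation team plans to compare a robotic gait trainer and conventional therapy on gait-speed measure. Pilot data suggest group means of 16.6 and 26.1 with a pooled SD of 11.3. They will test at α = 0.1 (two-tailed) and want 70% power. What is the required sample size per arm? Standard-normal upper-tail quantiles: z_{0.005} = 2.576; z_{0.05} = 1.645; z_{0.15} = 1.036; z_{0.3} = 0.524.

n = 14 per group

Cohen's d = |M₁ − M₂| / SD_pooled = |16.6 − 26.1| / 11.3 = 9.5 / 11.3 = 0.841.
For two independent groups with equal n: n = 2·((z_{α/2} + z_β) / d)².
z_{α/2} + z_β = 1.645 + 0.524 = 2.169.
n = 2 × (2.169 / 0.841)² = 2 × 2.579² = 2 × 6.65 = 13.3.
Round up to the next whole participant.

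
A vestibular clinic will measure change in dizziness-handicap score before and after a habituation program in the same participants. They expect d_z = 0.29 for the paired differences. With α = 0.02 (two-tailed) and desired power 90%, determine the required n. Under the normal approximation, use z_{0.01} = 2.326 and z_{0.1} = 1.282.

n = 155 pairs

For a paired (one-sample on differences) test: n = ((z_{α/2} + z_β) / d)².
z_{α/2} + z_β = 2.326 + 1.282 = 3.608.
n = (3.608 / 0.29)² = 12.441² = 154.79.
Round up.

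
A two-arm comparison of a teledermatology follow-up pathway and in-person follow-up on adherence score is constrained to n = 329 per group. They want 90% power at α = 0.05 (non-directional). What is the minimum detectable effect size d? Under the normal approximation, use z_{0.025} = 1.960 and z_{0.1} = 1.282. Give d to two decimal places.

d_min ≈ 0.25

For two independent groups of n = 329 each: d_min = (z_{α/2} + z_β)·√(2/n).
z-sum = 1.960 + 1.282 = 3.242.
d_min = 3.242 × √(2/329) = 3.242 × 0.0780 = 0.253.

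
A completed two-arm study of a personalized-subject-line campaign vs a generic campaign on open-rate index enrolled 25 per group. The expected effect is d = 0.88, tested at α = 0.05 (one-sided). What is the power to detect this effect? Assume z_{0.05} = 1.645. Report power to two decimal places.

For two equal groups, power = Φ(d·√(n/2) − z_{α}).
d·√(n/2) = 0.88 × √(25/2) = 0.88 × 3.536 = 3.111.
z_β = 3.111 − 1.645 = 1.466.
Power = Φ(1.466) = 0.929.

power ≈ 0.93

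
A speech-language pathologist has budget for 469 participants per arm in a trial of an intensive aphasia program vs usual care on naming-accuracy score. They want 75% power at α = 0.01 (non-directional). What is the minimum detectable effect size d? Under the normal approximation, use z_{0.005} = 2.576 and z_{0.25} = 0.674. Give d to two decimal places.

For two independent groups of n = 469 each: d_min = (z_{α/2} + z_β)·√(2/n).
z-sum = 2.576 + 0.674 = 3.250.
d_min = 3.250 × √(2/469) = 3.250 × 0.0653 = 0.212.

d_min ≈ 0.21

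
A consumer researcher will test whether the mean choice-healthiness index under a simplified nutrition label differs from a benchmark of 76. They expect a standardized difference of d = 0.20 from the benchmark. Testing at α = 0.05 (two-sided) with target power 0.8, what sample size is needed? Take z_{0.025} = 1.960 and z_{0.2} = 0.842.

n = 197

For a one-sample test: n = ((z_{α/2} + z_β) / d)².
z_{α/2} + z_β = 1.960 + 0.842 = 2.802.
n = (2.802 / 0.20)² = 14.010² = 196.28.
Round up.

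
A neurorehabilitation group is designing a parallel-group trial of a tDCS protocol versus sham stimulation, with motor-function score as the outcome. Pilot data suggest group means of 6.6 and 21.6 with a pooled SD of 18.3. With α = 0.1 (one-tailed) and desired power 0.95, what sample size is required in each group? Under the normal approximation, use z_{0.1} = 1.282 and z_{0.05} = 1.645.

Cohen's d = |M₁ − M₂| / SD_pooled = |6.6 − 21.6| / 18.3 = 15.0 / 18.3 = 0.820.
For two independent groups with equal n: n = 2·((z_{α} + z_β) / d)².
z_{α} + z_β = 1.282 + 1.645 = 2.927.
n = 2 × (2.927 / 0.820)² = 2 × 3.570² = 2 × 12.74 = 25.5.
Round up to the next whole participant.

n = 26 per group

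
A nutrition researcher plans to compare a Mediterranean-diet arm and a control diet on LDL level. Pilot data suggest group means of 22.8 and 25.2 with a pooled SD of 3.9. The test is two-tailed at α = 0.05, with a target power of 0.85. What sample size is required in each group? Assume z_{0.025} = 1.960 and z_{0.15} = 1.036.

n = 48 per group

Cohen's d = |M₁ − M₂| / SD_pooled = |22.8 − 25.2| / 3.9 = 2.4 / 3.9 = 0.615.
For two independent groups with equal n: n = 2·((z_{α/2} + z_β) / d)².
z_{α/2} + z_β = 1.960 + 1.036 = 2.996.
n = 2 × (2.996 / 0.615)² = 2 × 4.872² = 2 × 23.73 = 47.5.
Round up to the next whole participant.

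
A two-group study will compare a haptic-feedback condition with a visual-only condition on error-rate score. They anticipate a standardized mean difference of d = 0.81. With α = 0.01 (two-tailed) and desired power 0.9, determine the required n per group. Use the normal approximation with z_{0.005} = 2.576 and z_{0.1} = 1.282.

n = 46 per group

For two independent groups with equal n: n = 2·((z_{α/2} + z_β) / d)².
z_{α/2} + z_β = 2.576 + 1.282 = 3.858.
n = 2 × (3.858 / 0.81)² = 2 × 4.763² = 2 × 22.69 = 45.4.
Round up to the next whole participant.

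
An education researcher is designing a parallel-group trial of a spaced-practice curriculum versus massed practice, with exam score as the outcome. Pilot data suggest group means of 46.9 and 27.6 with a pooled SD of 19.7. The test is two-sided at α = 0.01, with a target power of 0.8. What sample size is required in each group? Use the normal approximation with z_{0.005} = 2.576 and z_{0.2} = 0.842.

n = 25 per group

Cohen's d = |M₁ − M₂| / SD_pooled = |46.9 − 27.6| / 19.7 = 19.3 / 19.7 = 0.980.
For two independent groups with equal n: n = 2·((z_{α/2} + z_β) / d)².
z_{α/2} + z_β = 2.576 + 0.842 = 3.418.
n = 2 × (3.418 / 0.980)² = 2 × 3.488² = 2 × 12.16 = 24.3.
Round up to the next whole participant.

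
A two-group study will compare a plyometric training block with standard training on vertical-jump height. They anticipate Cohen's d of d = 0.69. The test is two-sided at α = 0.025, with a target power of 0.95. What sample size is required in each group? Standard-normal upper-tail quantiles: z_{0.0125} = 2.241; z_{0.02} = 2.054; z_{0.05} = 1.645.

n = 64 per group

For two independent groups with equal n: n = 2·((z_{α/2} + z_β) / d)².
z_{α/2} + z_β = 2.241 + 1.645 = 3.886.
n = 2 × (3.886 / 0.69)² = 2 × 5.632² = 2 × 31.72 = 63.4.
Round up to the next whole participant.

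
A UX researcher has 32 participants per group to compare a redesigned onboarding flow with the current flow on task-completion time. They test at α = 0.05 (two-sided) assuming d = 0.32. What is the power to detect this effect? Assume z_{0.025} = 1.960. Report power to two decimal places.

power ≈ 0.25

For two equal groups, power = Φ(d·√(n/2) − z_{α/2}).
d·√(n/2) = 0.32 × √(32/2) = 0.32 × 4.000 = 1.280.
z_β = 1.280 − 1.960 = -0.680.
Power = Φ(-0.680) = 0.248.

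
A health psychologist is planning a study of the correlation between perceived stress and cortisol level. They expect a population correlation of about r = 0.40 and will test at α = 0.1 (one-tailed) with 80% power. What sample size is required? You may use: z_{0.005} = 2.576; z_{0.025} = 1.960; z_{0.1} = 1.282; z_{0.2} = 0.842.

Fisher's z: C = ½·ln((1+r)/(1−r)) = ½·ln(2.3333) = 0.4236.
n = ((z_{α} + z_β)/C)² + 3.
(1.282 + 0.842) / 0.4236 = 2.124 / 0.4236 = 5.014.
n = 5.014² + 3 = 25.14 + 3 = 28.1.
Round up.

n = 29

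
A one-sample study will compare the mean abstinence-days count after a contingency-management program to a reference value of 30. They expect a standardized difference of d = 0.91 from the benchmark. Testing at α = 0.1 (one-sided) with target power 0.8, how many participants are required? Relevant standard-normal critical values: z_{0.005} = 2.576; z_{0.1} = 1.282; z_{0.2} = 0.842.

For a one-sample test: n = ((z_{α} + z_β) / d)².
z_{α} + z_β = 1.282 + 0.842 = 2.124.
n = (2.124 / 0.91)² = 2.334² = 5.45.
Round up.

n = 6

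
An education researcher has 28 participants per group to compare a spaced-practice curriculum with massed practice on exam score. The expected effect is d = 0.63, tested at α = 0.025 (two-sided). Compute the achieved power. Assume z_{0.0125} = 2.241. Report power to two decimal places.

For two equal groups, power = Φ(d·√(n/2) − z_{α/2}).
d·√(n/2) = 0.63 × √(28/2) = 0.63 × 3.742 = 2.357.
z_β = 2.357 − 2.241 = 0.116.
Power = Φ(0.116) = 0.546.

power ≈ 0.55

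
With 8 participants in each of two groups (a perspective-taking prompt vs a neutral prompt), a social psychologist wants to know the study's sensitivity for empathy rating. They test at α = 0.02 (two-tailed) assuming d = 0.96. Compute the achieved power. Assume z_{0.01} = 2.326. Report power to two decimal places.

For two equal groups, power = Φ(d·√(n/2) − z_{α/2}).
d·√(n/2) = 0.96 × √(8/2) = 0.96 × 2.000 = 1.920.
z_β = 1.920 − 2.326 = -0.406.
Power = Φ(-0.406) = 0.342.

power ≈ 0.34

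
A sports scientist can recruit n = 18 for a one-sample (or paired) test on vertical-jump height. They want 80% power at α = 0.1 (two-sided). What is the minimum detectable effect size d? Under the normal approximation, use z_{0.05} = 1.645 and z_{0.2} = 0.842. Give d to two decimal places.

For a single sample (or paired design) of n = 18: d_min = (z_{α/2} + z_β)/√n.
z-sum = 1.645 + 0.842 = 2.487.
d_min = 2.487 / √18 = 2.487 / 4.243 = 0.586.

d_min ≈ 0.59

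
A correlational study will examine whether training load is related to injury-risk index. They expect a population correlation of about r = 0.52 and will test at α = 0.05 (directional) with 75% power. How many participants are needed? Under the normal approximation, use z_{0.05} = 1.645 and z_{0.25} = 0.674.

Fisher's z: C = ½·ln((1+r)/(1−r)) = ½·ln(3.1667) = 0.5763.
n = ((z_{α} + z_β)/C)² + 3.
(1.645 + 0.674) / 0.5763 = 2.319 / 0.5763 = 4.024.
n = 4.024² + 3 = 16.19 + 3 = 19.2.
Round up.

n = 20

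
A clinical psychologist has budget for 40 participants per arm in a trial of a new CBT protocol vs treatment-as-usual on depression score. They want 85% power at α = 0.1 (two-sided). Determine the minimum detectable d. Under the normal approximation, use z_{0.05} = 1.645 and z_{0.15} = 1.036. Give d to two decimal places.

For two independent groups of n = 40 each: d_min = (z_{α/2} + z_β)·√(2/n).
z-sum = 1.645 + 1.036 = 2.681.
d_min = 2.681 × √(2/40) = 2.681 × 0.2236 = 0.599.

d_min ≈ 0.60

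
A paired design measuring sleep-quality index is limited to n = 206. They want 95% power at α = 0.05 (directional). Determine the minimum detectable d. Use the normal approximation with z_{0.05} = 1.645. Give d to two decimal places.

d_min ≈ 0.23

For a single sample (or paired design) of n = 206: d_min = (z_{α} + z_β)/√n.
z-sum = 1.645 + 1.645 = 3.290.
d_min = 3.290 / √206 = 3.290 / 14.353 = 0.229.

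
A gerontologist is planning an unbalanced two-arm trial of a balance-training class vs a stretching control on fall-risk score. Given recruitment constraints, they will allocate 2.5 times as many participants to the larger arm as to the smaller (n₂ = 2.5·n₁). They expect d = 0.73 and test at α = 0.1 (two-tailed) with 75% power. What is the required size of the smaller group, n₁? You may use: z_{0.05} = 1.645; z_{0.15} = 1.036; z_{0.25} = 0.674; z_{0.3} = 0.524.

With allocation ratio k = n₂/n₁ = 2.5, Var(x̄₁−x̄₂) = σ²(1/n₁ + 1/(k·n₁)) = σ²·(k+1)/(k·n₁).
So n₁ = (1 + 1/k)·((z_{α/2} + z_β)/d)² = 1.400 × (2.319/0.73)².
n₁ = 1.400 × 10.09 = 14.1.
Round up: n₁ = 15, giving n₂ = ⌈2.5 × 15⌉ = ⌈37.5⌉ = 38.

n₁ = 15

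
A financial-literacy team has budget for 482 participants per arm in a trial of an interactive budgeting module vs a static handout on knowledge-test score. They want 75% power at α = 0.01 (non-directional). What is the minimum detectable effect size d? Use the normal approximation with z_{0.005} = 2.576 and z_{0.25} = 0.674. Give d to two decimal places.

For two independent groups of n = 482 each: d_min = (z_{α/2} + z_β)·√(2/n).
z-sum = 2.576 + 0.674 = 3.250.
d_min = 3.250 × √(2/482) = 3.250 × 0.0644 = 0.209.

d_min ≈ 0.21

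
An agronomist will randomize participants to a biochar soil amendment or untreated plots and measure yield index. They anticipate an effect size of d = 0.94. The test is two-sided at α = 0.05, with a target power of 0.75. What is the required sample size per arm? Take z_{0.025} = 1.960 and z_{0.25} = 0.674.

n = 16 per group

For two independent groups with equal n: n = 2·((z_{α/2} + z_β) / d)².
z_{α/2} + z_β = 1.960 + 0.674 = 2.634.
n = 2 × (2.634 / 0.94)² = 2 × 2.802² = 2 × 7.85 = 15.7.
Round up to the next whole participant.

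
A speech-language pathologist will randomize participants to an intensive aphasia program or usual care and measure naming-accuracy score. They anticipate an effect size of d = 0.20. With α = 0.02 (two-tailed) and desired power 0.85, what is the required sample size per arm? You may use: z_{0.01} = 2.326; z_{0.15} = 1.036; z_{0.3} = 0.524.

For two independent groups with equal n: n = 2·((z_{α/2} + z_β) / d)².
z_{α/2} + z_β = 2.326 + 1.036 = 3.362.
n = 2 × (3.362 / 0.20)² = 2 × 16.810² = 2 × 282.58 = 565.2.
Round up to the next whole participant.

n = 566 per group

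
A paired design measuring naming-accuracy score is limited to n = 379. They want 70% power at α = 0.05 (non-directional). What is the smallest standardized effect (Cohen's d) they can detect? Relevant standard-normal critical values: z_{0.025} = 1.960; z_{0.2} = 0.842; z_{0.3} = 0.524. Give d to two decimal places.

For a single sample (or paired design) of n = 379: d_min = (z_{α/2} + z_β)/√n.
z-sum = 1.960 + 0.524 = 2.484.
d_min = 2.484 / √379 = 2.484 / 19.468 = 0.128.

d_min ≈ 0.13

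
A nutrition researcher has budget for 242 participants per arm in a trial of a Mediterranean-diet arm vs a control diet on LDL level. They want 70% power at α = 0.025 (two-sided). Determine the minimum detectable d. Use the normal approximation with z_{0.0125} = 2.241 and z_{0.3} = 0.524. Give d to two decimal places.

For two independent groups of n = 242 each: d_min = (z_{α/2} + z_β)·√(2/n).
z-sum = 2.241 + 0.524 = 2.765.
d_min = 2.765 × √(2/242) = 2.765 × 0.0909 = 0.251.

d_min ≈ 0.25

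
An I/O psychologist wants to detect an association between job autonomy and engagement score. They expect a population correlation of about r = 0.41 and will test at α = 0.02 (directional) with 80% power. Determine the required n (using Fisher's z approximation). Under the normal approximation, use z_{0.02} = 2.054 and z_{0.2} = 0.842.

Fisher's z: C = ½·ln((1+r)/(1−r)) = ½·ln(2.3898) = 0.4356.
n = ((z_{α} + z_β)/C)² + 3.
(2.054 + 0.842) / 0.4356 = 2.896 / 0.4356 = 6.648.
n = 6.648² + 3 = 44.20 + 3 = 47.2.
Round up.

n = 48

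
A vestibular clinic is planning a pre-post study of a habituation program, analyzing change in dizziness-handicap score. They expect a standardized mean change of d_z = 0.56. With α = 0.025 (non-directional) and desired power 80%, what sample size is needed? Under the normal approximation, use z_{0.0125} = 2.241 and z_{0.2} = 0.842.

For a paired (one-sample on differences) test: n = ((z_{α/2} + z_β) / d)².
z_{α/2} + z_β = 2.241 + 0.842 = 3.083.
n = (3.083 / 0.56)² = 5.505² = 30.31.
Round up.

n = 31 pairs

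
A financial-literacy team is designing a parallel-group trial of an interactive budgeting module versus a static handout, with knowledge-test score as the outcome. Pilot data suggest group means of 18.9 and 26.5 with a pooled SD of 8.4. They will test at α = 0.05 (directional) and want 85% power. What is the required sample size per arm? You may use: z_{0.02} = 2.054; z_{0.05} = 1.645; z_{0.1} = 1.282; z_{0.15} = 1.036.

n = 18 per group

Cohen's d = |M₁ − M₂| / SD_pooled = |18.9 − 26.5| / 8.4 = 7.6 / 8.4 = 0.905.
For two independent groups with equal n: n = 2·((z_{α} + z_β) / d)².
z_{α} + z_β = 1.645 + 1.036 = 2.681.
n = 2 × (2.681 / 0.905)² = 2 × 2.962² = 2 × 8.78 = 17.6.
Round up to the next whole participant.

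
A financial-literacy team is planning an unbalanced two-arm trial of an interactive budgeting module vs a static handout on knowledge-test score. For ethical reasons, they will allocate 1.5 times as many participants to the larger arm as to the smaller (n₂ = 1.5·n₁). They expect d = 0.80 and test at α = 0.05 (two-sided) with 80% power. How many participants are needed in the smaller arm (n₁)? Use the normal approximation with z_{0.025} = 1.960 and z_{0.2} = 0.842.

n₁ = 21

With allocation ratio k = n₂/n₁ = 1.5, Var(x̄₁−x̄₂) = σ²(1/n₁ + 1/(k·n₁)) = σ²·(k+1)/(k·n₁).
So n₁ = (1 + 1/k)·((z_{α/2} + z_β)/d)² = 1.667 × (2.802/0.80)².
n₁ = 1.667 × 12.27 = 20.4.
Round up: n₁ = 21, giving n₂ = ⌈1.5 × 21⌉ = ⌈31.5⌉ = 32.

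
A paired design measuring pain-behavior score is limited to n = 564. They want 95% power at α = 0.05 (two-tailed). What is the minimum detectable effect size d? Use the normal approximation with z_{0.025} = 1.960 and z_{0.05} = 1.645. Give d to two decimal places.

d_min ≈ 0.15

For a single sample (or paired design) of n = 564: d_min = (z_{α/2} + z_β)/√n.
z-sum = 1.960 + 1.645 = 3.605.
d_min = 3.605 / √564 = 3.605 / 23.749 = 0.152.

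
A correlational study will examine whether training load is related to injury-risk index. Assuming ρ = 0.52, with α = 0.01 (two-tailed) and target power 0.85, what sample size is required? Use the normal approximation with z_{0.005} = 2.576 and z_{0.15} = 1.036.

Fisher's z: C = ½·ln((1+r)/(1−r)) = ½·ln(3.1667) = 0.5763.
n = ((z_{α/2} + z_β)/C)² + 3.
(2.576 + 1.036) / 0.5763 = 3.612 / 0.5763 = 6.268.
n = 6.268² + 3 = 39.28 + 3 = 42.3.
Round up.

n = 43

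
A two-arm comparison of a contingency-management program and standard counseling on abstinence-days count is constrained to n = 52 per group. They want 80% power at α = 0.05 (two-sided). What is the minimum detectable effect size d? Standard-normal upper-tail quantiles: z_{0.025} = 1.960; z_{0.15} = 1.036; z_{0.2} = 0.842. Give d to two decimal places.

d_min ≈ 0.55

For two independent groups of n = 52 each: d_min = (z_{α/2} + z_β)·√(2/n).
z-sum = 1.960 + 0.842 = 2.802.
d_min = 2.802 × √(2/52) = 2.802 × 0.1961 = 0.550.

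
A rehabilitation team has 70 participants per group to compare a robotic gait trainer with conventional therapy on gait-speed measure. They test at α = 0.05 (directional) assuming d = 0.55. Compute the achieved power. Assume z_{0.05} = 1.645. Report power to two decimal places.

power ≈ 0.95

For two equal groups, power = Φ(d·√(n/2) − z_{α}).
d·√(n/2) = 0.55 × √(70/2) = 0.55 × 5.916 = 3.254.
z_β = 3.254 − 1.645 = 1.609.
Power = Φ(1.609) = 0.946.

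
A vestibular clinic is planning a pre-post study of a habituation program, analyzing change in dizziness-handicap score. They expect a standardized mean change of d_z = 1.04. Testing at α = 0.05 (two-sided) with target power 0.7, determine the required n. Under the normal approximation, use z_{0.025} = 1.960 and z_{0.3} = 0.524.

For a paired (one-sample on differences) test: n = ((z_{α/2} + z_β) / d)².
z_{α/2} + z_β = 1.960 + 0.524 = 2.484.
n = (2.484 / 1.04)² = 2.388² = 5.70.
Round up.

n = 6 pairs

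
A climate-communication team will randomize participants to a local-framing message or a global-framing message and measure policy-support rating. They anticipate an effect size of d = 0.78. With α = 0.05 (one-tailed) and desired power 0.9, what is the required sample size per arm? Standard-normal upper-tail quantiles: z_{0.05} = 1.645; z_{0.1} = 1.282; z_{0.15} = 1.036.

n = 29 per group

For two independent groups with equal n: n = 2·((z_{α} + z_β) / d)².
z_{α} + z_β = 1.645 + 1.282 = 2.927.
n = 2 × (2.927 / 0.78)² = 2 × 3.753² = 2 × 14.08 = 28.2.
Round up to the next whole participant.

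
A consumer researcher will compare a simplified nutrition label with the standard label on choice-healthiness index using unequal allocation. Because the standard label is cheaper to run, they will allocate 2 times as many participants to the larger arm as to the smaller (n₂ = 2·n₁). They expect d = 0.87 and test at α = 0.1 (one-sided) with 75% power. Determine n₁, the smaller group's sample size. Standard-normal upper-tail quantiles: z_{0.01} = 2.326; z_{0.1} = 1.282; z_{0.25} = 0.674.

n₁ = 8

With allocation ratio k = n₂/n₁ = 2, Var(x̄₁−x̄₂) = σ²(1/n₁ + 1/(k·n₁)) = σ²·(k+1)/(k·n₁).
So n₁ = (1 + 1/k)·((z_{α} + z_β)/d)² = 1.500 × (1.956/0.87)².
n₁ = 1.500 × 5.05 = 7.6.
Round up: n₁ = 8, giving n₂ = 2 × 8 = 16.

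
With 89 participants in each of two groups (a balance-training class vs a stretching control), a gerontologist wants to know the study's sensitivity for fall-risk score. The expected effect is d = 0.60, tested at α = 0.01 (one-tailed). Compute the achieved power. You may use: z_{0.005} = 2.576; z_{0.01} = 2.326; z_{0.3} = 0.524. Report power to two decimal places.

power ≈ 0.95

For two equal groups, power = Φ(d·√(n/2) − z_{α}).
d·√(n/2) = 0.60 × √(89/2) = 0.60 × 6.671 = 4.002.
z_β = 4.002 − 2.326 = 1.676.
Power = Φ(1.676) = 0.953.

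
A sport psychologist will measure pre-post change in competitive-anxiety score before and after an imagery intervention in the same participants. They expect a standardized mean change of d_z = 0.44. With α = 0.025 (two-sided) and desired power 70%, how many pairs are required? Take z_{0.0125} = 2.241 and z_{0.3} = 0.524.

For a paired (one-sample on differences) test: n = ((z_{α/2} + z_β) / d)².
z_{α/2} + z_β = 2.241 + 0.524 = 2.765.
n = (2.765 / 0.44)² = 6.284² = 39.49.
Round up.

n = 40 pairs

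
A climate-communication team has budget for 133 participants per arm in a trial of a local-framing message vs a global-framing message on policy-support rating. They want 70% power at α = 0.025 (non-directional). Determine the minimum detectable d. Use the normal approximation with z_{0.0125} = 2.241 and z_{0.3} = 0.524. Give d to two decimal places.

For two independent groups of n = 133 each: d_min = (z_{α/2} + z_β)·√(2/n).
z-sum = 2.241 + 0.524 = 2.765.
d_min = 2.765 × √(2/133) = 2.765 × 0.1226 = 0.339.

d_min ≈ 0.34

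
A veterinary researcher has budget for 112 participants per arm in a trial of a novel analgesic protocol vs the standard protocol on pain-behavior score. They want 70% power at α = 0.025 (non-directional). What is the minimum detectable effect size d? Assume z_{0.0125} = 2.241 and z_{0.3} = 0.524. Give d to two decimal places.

For two independent groups of n = 112 each: d_min = (z_{α/2} + z_β)·√(2/n).
z-sum = 2.241 + 0.524 = 2.765.
d_min = 2.765 × √(2/112) = 2.765 × 0.1336 = 0.369.

d_min ≈ 0.37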